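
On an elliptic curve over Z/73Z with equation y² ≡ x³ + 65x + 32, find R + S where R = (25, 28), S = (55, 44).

(25, 28) + (55, 44). λ = (44 - 28)/(55 - 25) ≡ 16/30 mod 73. 30⁻¹ ≡ 56 (mod 73), so λ ≡ 20.
  x = λ² - 25 - 55 = 400 - 80 ≡ 28; y = λ·(25 - 28) - 28 ≡ 58. → (28, 58)

(28, 58)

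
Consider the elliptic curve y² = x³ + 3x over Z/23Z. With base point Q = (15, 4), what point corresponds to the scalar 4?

(6, 21)

Repeated addition: build up to 4Q.
2Q: tangent at (15, 4): λ = (3·15² + 3)/(2·4) ≡ 11/8. 8⁻¹ ≡ 3 (mod 23) since 8·3 = 24 ≡ 1, so λ ≡ 11·3 ≡ 10.
  x = λ² - 15 - 15 = 100 - 30 ≡ 1; y = λ·(15 - 1) - 4 ≡ 21. → (1, 21)
3Q: (1, 21) + (15, 4). λ = (4 - 21)/(15 - 1) ≡ 6/14 mod 23. 14⁻¹ ≡ 5 (mod 23), so λ ≡ 7.
  x = λ² - 1 - 15 = 49 - 16 ≡ 10; y = λ·(1 - 10) - 21 ≡ 8. → (10, 8)
4Q: (10, 8) + (15, 4). λ = (4 - 8)/(15 - 10) ≡ 19/5 mod 23. 5⁻¹ ≡ 14 (mod 23), so λ ≡ 13.
  x = λ² - 10 - 15 = 169 - 25 ≡ 6; y = λ·(10 - 6) - 8 ≡ 21. → (6, 21)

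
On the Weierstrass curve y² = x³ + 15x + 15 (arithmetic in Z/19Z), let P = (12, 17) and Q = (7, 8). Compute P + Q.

(4, 5)

(12, 17) + (7, 8). λ = (8 - 17)/(7 - 12) ≡ 10/14 mod 19. 14⁻¹ ≡ 15 (mod 19) since 14·15 = 210 ≡ 1, so λ ≡ 17.
  x = λ² - 12 - 7 = 289 - 19 ≡ 4; y = λ·(12 - 4) - 17 ≡ 5. → (4, 5)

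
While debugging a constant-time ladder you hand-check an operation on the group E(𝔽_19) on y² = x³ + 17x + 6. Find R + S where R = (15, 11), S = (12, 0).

(16, 17)

(15, 11) + (12, 0). λ = (0 - 11)/(12 - 15) ≡ 8/16 mod 19. 16⁻¹ ≡ 6 (mod 19), so λ ≡ 10.
  x = λ² - 15 - 12 = 100 - 27 ≡ 16; y = λ·(15 - 16) - 11 ≡ 17. → (16, 17)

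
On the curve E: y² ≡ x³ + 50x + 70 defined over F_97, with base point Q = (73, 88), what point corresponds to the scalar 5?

Repeated addition: build up to 5Q.
2Q: tangent at (73, 88): λ = (3·73² + 50)/(2·88) ≡ 32/79. 79⁻¹ ≡ 70 (mod 97), so λ ≡ 32·70 ≡ 9.
  x = λ² - 73 - 73 = 81 - 146 ≡ 32; y = λ·(73 - 32) - 88 ≡ 87. → (32, 87)
3Q: (32, 87) + (73, 88). λ = (88 - 87)/(73 - 32) ≡ 1/41 mod 97. 41⁻¹ ≡ 71 (mod 97), so λ ≡ 71.
  x = λ² - 32 - 73 = 5041 - 105 ≡ 86; y = λ·(32 - 86) - 87 ≡ 56. → (86, 56)
4Q: (86, 56) + (73, 88). λ = (88 - 56)/(73 - 86) ≡ 32/84 mod 97. 84⁻¹ ≡ 82 (mod 97), so λ ≡ 5.
  x = λ² - 86 - 73 = 25 - 159 ≡ 60; y = λ·(86 - 60) - 56 ≡ 74. → (60, 74)
5Q: (60, 74) + (73, 88). λ = (88 - 74)/(73 - 60) ≡ 14/13 mod 97. 13⁻¹ ≡ 15 (mod 97), so λ ≡ 16.
  x = λ² - 60 - 73 = 256 - 133 ≡ 26; y = λ·(60 - 26) - 74 ≡ 82. → (26, 82)

(26, 82)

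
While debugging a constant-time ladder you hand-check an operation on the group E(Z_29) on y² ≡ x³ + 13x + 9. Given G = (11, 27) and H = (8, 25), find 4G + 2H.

(26, 28)

First 4G:
Double-and-add on 4 = (100)₂. Start with G = (11, 27) for the leading 1-bit.
double: tangent at (11, 27): λ = (3·11² + 13)/(2·27) ≡ 28/25. 25⁻¹ ≡ 7 (mod 29), so λ ≡ 28·7 ≡ 22.
  x = λ² - 11 - 11 = 484 - 22 ≡ 27; y = λ·(11 - 27) - 27 ≡ 27. → (27, 27)
double: tangent at (27, 27): λ = (3·27² + 13)/(2·27) ≡ 25/25. 25⁻¹ ≡ 7 (mod 29), so λ ≡ 25·7 ≡ 1.
  x = λ² - 27 - 27 = 1 - 54 ≡ 5; y = λ·(27 - 5) - 27 ≡ 24. → (5, 24)
4G = (5, 24).
Next 2H:
Repeated addition: build up to 2H.
2H: tangent at (8, 25): λ = (3·8² + 13)/(2·25) ≡ 2/21. 21⁻¹ ≡ 18 (mod 29), so λ ≡ 2·18 ≡ 7.
  x = λ² - 8 - 8 = 49 - 16 ≡ 4; y = λ·(8 - 4) - 25 ≡ 3. → (4, 3)
2H = (4, 3).
Finally 4G + 2H:
(5, 24) + (4, 3). λ = (3 - 24)/(4 - 5) ≡ 8/28 mod 29. 28⁻¹ ≡ 28 (mod 29) since 28·28 = 784 ≡ 1, so λ ≡ 21.
  x = λ² - 5 - 4 = 441 - 9 ≡ 26; y = λ·(5 - 26) - 24 ≡ 28. → (26, 28)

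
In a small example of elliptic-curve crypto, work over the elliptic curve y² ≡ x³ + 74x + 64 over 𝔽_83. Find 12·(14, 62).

Write G = (14, 62).
Double-and-add on 12 = (1100)₂. Start with G = (14, 62) for the leading 1-bit.
double: tangent at (14, 62): λ = (3·14² + 74)/(2·62) ≡ 81/41. 41⁻¹ ≡ 81 (mod 83) since 41·81 = 3321 ≡ 1, so λ ≡ 81·81 ≡ 4.
  x = λ² - 14 - 14 = 16 - 28 ≡ 71; y = λ·(14 - 71) - 62 ≡ 42. → (71, 42)
add G: (71, 42) + (14, 62). λ = (62 - 42)/(14 - 71) ≡ 20/26 mod 83. 26⁻¹ ≡ 16 (mod 83) since 26·16 = 416 ≡ 1, so λ ≡ 71.
  x = λ² - 71 - 14 = 5041 - 85 ≡ 59; y = λ·(71 - 59) - 42 ≡ 63. → (59, 63)
double: tangent at (59, 63): λ = (3·59² + 74)/(2·63) ≡ 59/43. 43⁻¹ ≡ 56 (mod 83), so λ ≡ 59·56 ≡ 67.
  x = λ² - 59 - 59 = 4489 - 118 ≡ 55; y = λ·(59 - 55) - 63 ≡ 39. → (55, 39)
double: tangent at (55, 39): λ = (3·55² + 74)/(2·39) ≡ 19/78. 78⁻¹ ≡ 33 (mod 83), so λ ≡ 19·33 ≡ 46.
  x = λ² - 55 - 55 = 2116 - 110 ≡ 14; y = λ·(55 - 14) - 39 ≡ 21. → (14, 21)

(14, 21)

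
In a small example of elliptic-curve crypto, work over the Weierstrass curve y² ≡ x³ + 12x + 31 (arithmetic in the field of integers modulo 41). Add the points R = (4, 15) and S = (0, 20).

(36, 25)

(4, 15) + (0, 20). λ = (20 - 15)/(0 - 4) ≡ 5/37 mod 41. 37⁻¹ ≡ 10 (mod 41), so λ ≡ 9.
  x = λ² - 4 - 0 = 81 - 4 ≡ 36; y = λ·(4 - 36) - 15 ≡ 25. → (36, 25)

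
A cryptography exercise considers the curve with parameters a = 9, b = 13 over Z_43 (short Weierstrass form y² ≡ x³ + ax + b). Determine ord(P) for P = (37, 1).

2P: tangent at (37, 1): λ = (3·37² + 9)/(2·1) ≡ 31/2. 2⁻¹ ≡ 22 (mod 43), so λ ≡ 31·22 ≡ 37.
  x = λ² - 37 - 37 = 1369 - 74 ≡ 5; y = λ·(37 - 5) - 1 ≡ 22. → (5, 22)
3P: (5, 22) + (37, 1). λ = (1 - 22)/(37 - 5) ≡ 22/32 mod 43. 32⁻¹ ≡ 39 (mod 43) since 32·39 = 1248 ≡ 1, so λ ≡ 41.
  x = λ² - 5 - 37 = 1681 - 42 ≡ 5; y = λ·(5 - 5) - 22 ≡ 21. → (5, 21)
4P: (5, 21) + (37, 1). λ = (1 - 21)/(37 - 5) ≡ 23/32 mod 43. 32⁻¹ ≡ 39 (mod 43) since 32·39 = 1248 ≡ 1, so λ ≡ 37.
  x = λ² - 5 - 37 = 1369 - 42 ≡ 37; y = λ·(5 - 37) - 21 ≡ 42. → (37, 42)
5P: (37, 42) + (37, 1): same x and y₁ ≡ -y₂, so the sum is O.
5P = O, so the order is 5.

5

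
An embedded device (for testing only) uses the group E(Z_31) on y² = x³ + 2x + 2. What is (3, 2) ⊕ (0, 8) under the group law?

(1, 25)

(3, 2) + (0, 8). λ = (8 - 2)/(0 - 3) ≡ 6/28 mod 31. 28⁻¹ ≡ 10 (mod 31) since 28·10 = 280 ≡ 1, so λ ≡ 29.
  x = λ² - 3 - 0 = 841 - 3 ≡ 1; y = λ·(3 - 1) - 2 ≡ 25. → (1, 25)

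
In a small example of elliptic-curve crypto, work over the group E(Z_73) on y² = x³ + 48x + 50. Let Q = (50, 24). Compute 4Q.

Repeated addition: build up to 4Q.
2Q: tangent at (50, 24): λ = (3·50² + 48)/(2·24) ≡ 29/48. 48⁻¹ ≡ 35 (mod 73), so λ ≡ 29·35 ≡ 66.
  x = λ² - 50 - 50 = 4356 - 100 ≡ 22; y = λ·(50 - 22) - 24 ≡ 72. → (22, 72)
3Q: (22, 72) + (50, 24). λ = (24 - 72)/(50 - 22) ≡ 25/28 mod 73. 28⁻¹ ≡ 60 (mod 73), so λ ≡ 40.
  x = λ² - 22 - 50 = 1600 - 72 ≡ 68; y = λ·(22 - 68) - 72 ≡ 59. → (68, 59)
4Q: (68, 59) + (50, 24). λ = (24 - 59)/(50 - 68) ≡ 38/55 mod 73. 55⁻¹ ≡ 4 (mod 73) since 55·4 = 220 ≡ 1, so λ ≡ 6.
  x = λ² - 68 - 50 = 36 - 118 ≡ 64; y = λ·(68 - 64) - 59 ≡ 38. → (64, 38)

(64, 38)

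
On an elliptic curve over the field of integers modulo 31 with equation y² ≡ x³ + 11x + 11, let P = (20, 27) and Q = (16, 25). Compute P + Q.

(20, 27) + (16, 25). λ = (25 - 27)/(16 - 20) ≡ 29/27 mod 31. 27⁻¹ ≡ 23 (mod 31), so λ ≡ 16.
  x = λ² - 20 - 16 = 256 - 36 ≡ 3; y = λ·(20 - 3) - 27 ≡ 28. → (3, 28)

(3, 28)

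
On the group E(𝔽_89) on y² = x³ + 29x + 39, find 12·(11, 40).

Write G = (11, 40).
Repeated addition: build up to 12G.
2G: tangent at (11, 40): λ = (3·11² + 29)/(2·40) ≡ 36/80. 80⁻¹ ≡ 79 (mod 89), so λ ≡ 36·79 ≡ 85.
  x = λ² - 11 - 11 = 7225 - 22 ≡ 83; y = λ·(11 - 83) - 40 ≡ 70. → (83, 70)
3G: (83, 70) + (11, 40). λ = (40 - 70)/(11 - 83) ≡ 59/17 mod 89. 17⁻¹ ≡ 21 (mod 89), so λ ≡ 82.
  x = λ² - 83 - 11 = 6724 - 94 ≡ 44; y = λ·(83 - 44) - 70 ≡ 13. → (44, 13)
4G: (44, 13) + (11, 40). λ = (40 - 13)/(11 - 44) ≡ 27/56 mod 89. 56⁻¹ ≡ 62 (mod 89) since 56·62 = 3472 ≡ 1, so λ ≡ 72.
  x = λ² - 44 - 11 = 5184 - 55 ≡ 56; y = λ·(44 - 56) - 13 ≡ 13. → (56, 13)
5G: (56, 13) + (11, 40). λ = (40 - 13)/(11 - 56) ≡ 27/44 mod 89. 44⁻¹ ≡ 87 (mod 89) since 44·87 = 3828 ≡ 1, so λ ≡ 35.
  x = λ² - 56 - 11 = 1225 - 67 ≡ 1; y = λ·(56 - 1) - 13 ≡ 43. → (1, 43)
6G: (1, 43) + (11, 40). λ = (40 - 43)/(11 - 1) ≡ 86/10 mod 89. 10⁻¹ ≡ 9 (mod 89) since 10·9 = 90 ≡ 1, so λ ≡ 62.
  x = λ² - 1 - 11 = 3844 - 12 ≡ 5; y = λ·(1 - 5) - 43 ≡ 65. → (5, 65)
7G: (5, 65) + (11, 40). λ = (40 - 65)/(11 - 5) ≡ 64/6 mod 89. 6⁻¹ ≡ 15 (mod 89), so λ ≡ 70.
  x = λ² - 5 - 11 = 4900 - 16 ≡ 78; y = λ·(5 - 78) - 65 ≡ 76. → (78, 76)
8G: (78, 76) + (11, 40). λ = (40 - 76)/(11 - 78) ≡ 53/22 mod 89. 22⁻¹ ≡ 85 (mod 89), so λ ≡ 55.
  x = λ² - 78 - 11 = 3025 - 89 ≡ 88; y = λ·(78 - 88) - 76 ≡ 86. → (88, 86)
9G: (88, 86) + (11, 40). λ = (40 - 86)/(11 - 88) ≡ 43/12 mod 89. 12⁻¹ ≡ 52 (mod 89), so λ ≡ 11.
  x = λ² - 88 - 11 = 121 - 99 ≡ 22; y = λ·(88 - 22) - 86 ≡ 17. → (22, 17)
10G: (22, 17) + (11, 40). λ = (40 - 17)/(11 - 22) ≡ 23/78 mod 89. 78⁻¹ ≡ 8 (mod 89), so λ ≡ 6.
  x = λ² - 22 - 11 = 36 - 33 ≡ 3; y = λ·(22 - 3) - 17 ≡ 8. → (3, 8)
11G: (3, 8) + (11, 40). λ = (40 - 8)/(11 - 3) ≡ 32/8 mod 89. 8⁻¹ ≡ 78 (mod 89) since 8·78 = 624 ≡ 1, so λ ≡ 4.
  x = λ² - 3 - 11 = 16 - 14 ≡ 2; y = λ·(3 - 2) - 8 ≡ 85. → (2, 85)
12G: (2, 85) + (11, 40). λ = (40 - 85)/(11 - 2) ≡ 44/9 mod 89. 9⁻¹ ≡ 10 (mod 89), so λ ≡ 84.
  x = λ² - 2 - 11 = 7056 - 13 ≡ 12; y = λ·(2 - 12) - 85 ≡ 54. → (12, 54)

(12, 54)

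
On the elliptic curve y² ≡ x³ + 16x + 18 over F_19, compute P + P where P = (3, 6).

(17, 4)

tangent at (3, 6): λ = (3·3² + 16)/(2·6) ≡ 5/12. 12⁻¹ ≡ 8 (mod 19) since 12·8 = 96 ≡ 1, so λ ≡ 5·8 ≡ 2.
  x = λ² - 3 - 3 = 4 - 6 ≡ 17; y = λ·(3 - 17) - 6 ≡ 4. → (17, 4)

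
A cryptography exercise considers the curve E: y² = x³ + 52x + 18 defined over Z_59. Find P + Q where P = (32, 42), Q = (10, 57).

(21, 39)

(32, 42) + (10, 57). λ = (57 - 42)/(10 - 32) ≡ 15/37 mod 59. 37⁻¹ ≡ 8 (mod 59), so λ ≡ 2.
  x = λ² - 32 - 10 = 4 - 42 ≡ 21; y = λ·(32 - 21) - 42 ≡ 39. → (21, 39)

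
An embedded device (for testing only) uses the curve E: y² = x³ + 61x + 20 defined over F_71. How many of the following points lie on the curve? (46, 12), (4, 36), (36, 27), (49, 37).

0

(46, 12): 12² ≡ 2, rhs ≡ 52 → off.
(4, 36): 36² ≡ 18, rhs ≡ 44 → off.
(36, 27): 27² ≡ 19, rhs ≡ 24 → off.
(49, 37): 37² ≡ 20, rhs ≡ 29 → off.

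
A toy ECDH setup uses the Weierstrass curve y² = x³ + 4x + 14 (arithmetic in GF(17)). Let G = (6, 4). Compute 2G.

(14, 3)

tangent at (6, 4): λ = (3·6² + 4)/(2·4) ≡ 10/8. 8⁻¹ ≡ 15 (mod 17) since 8·15 = 120 ≡ 1, so λ ≡ 10·15 ≡ 14.
  x = λ² - 6 - 6 = 196 - 12 ≡ 14; y = λ·(6 - 14) - 4 ≡ 3. → (14, 3)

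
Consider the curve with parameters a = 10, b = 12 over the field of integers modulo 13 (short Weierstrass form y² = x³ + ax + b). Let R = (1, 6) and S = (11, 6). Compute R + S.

(1, 6) + (11, 6). λ = (6 - 6)/(11 - 1) ≡ 0/10 mod 13. 10⁻¹ ≡ 4 (mod 13) since 10·4 = 40 ≡ 1, so λ ≡ 0.
  x = λ² - 1 - 11 = 0 - 12 ≡ 1; y = λ·(1 - 1) - 6 ≡ 7. → (1, 7)

(1, 7)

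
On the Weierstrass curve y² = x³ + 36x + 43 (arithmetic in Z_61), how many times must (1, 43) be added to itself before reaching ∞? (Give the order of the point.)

2P: tangent at (1, 43): λ = (3·1² + 36)/(2·43) ≡ 39/25. 25⁻¹ ≡ 22 (mod 61), so λ ≡ 39·22 ≡ 4.
  x = λ² - 1 - 1 = 16 - 2 ≡ 14; y = λ·(1 - 14) - 43 ≡ 27. → (14, 27)
3P: (14, 27) + (1, 43). λ = (43 - 27)/(1 - 14) ≡ 16/48 mod 61. 48⁻¹ ≡ 14 (mod 61), so λ ≡ 41.
  x = λ² - 14 - 1 = 1681 - 15 ≡ 19; y = λ·(14 - 19) - 27 ≡ 12. → (19, 12)
4P: (19, 12) + (1, 43). λ = (43 - 12)/(1 - 19) ≡ 31/43 mod 61. 43⁻¹ ≡ 44 (mod 61), so λ ≡ 22.
  x = λ² - 19 - 1 = 484 - 20 ≡ 37; y = λ·(19 - 37) - 12 ≡ 19. → (37, 19)
5P: (37, 19) + (1, 43). λ = (43 - 19)/(1 - 37) ≡ 24/25 mod 61. 25⁻¹ ≡ 22 (mod 61) since 25·22 = 550 ≡ 1, so λ ≡ 40.
  x = λ² - 37 - 1 = 1600 - 38 ≡ 37; y = λ·(37 - 37) - 19 ≡ 42. → (37, 42)
6P: (37, 42) + (1, 43). λ = (43 - 42)/(1 - 37) ≡ 1/25 mod 61. 25⁻¹ ≡ 22 (mod 61) since 25·22 = 550 ≡ 1, so λ ≡ 22.
  x = λ² - 37 - 1 = 484 - 38 ≡ 19; y = λ·(37 - 19) - 42 ≡ 49. → (19, 49)
7P: (19, 49) + (1, 43). λ = (43 - 49)/(1 - 19) ≡ 55/43 mod 61. 43⁻¹ ≡ 44 (mod 61) since 43·44 = 1892 ≡ 1, so λ ≡ 41.
  x = λ² - 19 - 1 = 1681 - 20 ≡ 14; y = λ·(19 - 14) - 49 ≡ 34. → (14, 34)
8P: (14, 34) + (1, 43). λ = (43 - 34)/(1 - 14) ≡ 9/48 mod 61. 48⁻¹ ≡ 14 (mod 61) since 48·14 = 672 ≡ 1, so λ ≡ 4.
  x = λ² - 14 - 1 = 16 - 15 ≡ 1; y = λ·(14 - 1) - 34 ≡ 18. → (1, 18)
9P: (1, 18) + (1, 43): same x and y₁ ≡ -y₂, so the sum is ∞.
9P = ∞, so the order is 9.

9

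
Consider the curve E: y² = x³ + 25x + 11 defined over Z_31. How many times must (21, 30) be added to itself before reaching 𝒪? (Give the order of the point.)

12

2P: tangent at (21, 30): λ = (3·21² + 25)/(2·30) ≡ 15/29. 29⁻¹ ≡ 15 (mod 31), so λ ≡ 15·15 ≡ 8.
  x = λ² - 21 - 21 = 64 - 42 ≡ 22; y = λ·(21 - 22) - 30 ≡ 24. → (22, 24)
3P: (22, 24) + (21, 30). λ = (30 - 24)/(21 - 22) ≡ 6/30 mod 31. 30⁻¹ ≡ 30 (mod 31), so λ ≡ 25.
  x = λ² - 22 - 21 = 625 - 43 ≡ 24; y = λ·(22 - 24) - 24 ≡ 19. → (24, 19)
4P: (24, 19) + (21, 30). λ = (30 - 19)/(21 - 24) ≡ 11/28 mod 31. 28⁻¹ ≡ 10 (mod 31) since 28·10 = 280 ≡ 1, so λ ≡ 17.
  x = λ² - 24 - 21 = 289 - 45 ≡ 27; y = λ·(24 - 27) - 19 ≡ 23. → (27, 23)
5P: (27, 23) + (21, 30). λ = (30 - 23)/(21 - 27) ≡ 7/25 mod 31. 25⁻¹ ≡ 5 (mod 31) since 25·5 = 125 ≡ 1, so λ ≡ 4.
  x = λ² - 27 - 21 = 16 - 48 ≡ 30; y = λ·(27 - 30) - 23 ≡ 27. → (30, 27)
6P: (30, 27) + (21, 30). λ = (30 - 27)/(21 - 30) ≡ 3/22 mod 31. 22⁻¹ ≡ 24 (mod 31), so λ ≡ 10.
  x = λ² - 30 - 21 = 100 - 51 ≡ 18; y = λ·(30 - 18) - 27 ≡ 0. → (18, 0)
7P: (18, 0) + (21, 30). λ = (30 - 0)/(21 - 18) ≡ 30/3 mod 31. 3⁻¹ ≡ 21 (mod 31), so λ ≡ 10.
  x = λ² - 18 - 21 = 100 - 39 ≡ 30; y = λ·(18 - 30) - 0 ≡ 4. → (30, 4)
8P: (30, 4) + (21, 30). λ = (30 - 4)/(21 - 30) ≡ 26/22 mod 31. 22⁻¹ ≡ 24 (mod 31), so λ ≡ 4.
  x = λ² - 30 - 21 = 16 - 51 ≡ 27; y = λ·(30 - 27) - 4 ≡ 8. → (27, 8)
9P: (27, 8) + (21, 30). λ = (30 - 8)/(21 - 27) ≡ 22/25 mod 31. 25⁻¹ ≡ 5 (mod 31), so λ ≡ 17.
  x = λ² - 27 - 21 = 289 - 48 ≡ 24; y = λ·(27 - 24) - 8 ≡ 12. → (24, 12)
10P: (24, 12) + (21, 30). λ = (30 - 12)/(21 - 24) ≡ 18/28 mod 31. 28⁻¹ ≡ 10 (mod 31), so λ ≡ 25.
  x = λ² - 24 - 21 = 625 - 45 ≡ 22; y = λ·(24 - 22) - 12 ≡ 7. → (22, 7)
11P: (22, 7) + (21, 30). λ = (30 - 7)/(21 - 22) ≡ 23/30 mod 31. 30⁻¹ ≡ 30 (mod 31), so λ ≡ 8.
  x = λ² - 22 - 21 = 64 - 43 ≡ 21; y = λ·(22 - 21) - 7 ≡ 1. → (21, 1)
12P: (21, 1) + (21, 30): same x and y₁ ≡ -y₂, so the sum is 𝒪.
12P = 𝒪, so the order is 12.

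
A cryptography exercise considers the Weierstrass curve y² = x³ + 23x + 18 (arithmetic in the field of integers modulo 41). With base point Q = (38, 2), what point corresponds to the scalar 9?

Double-and-add on 9 = (1001)₂. Start with Q = (38, 2) for the leading 1-bit.
double: tangent at (38, 2): λ = (3·38² + 23)/(2·2) ≡ 9/4. 4⁻¹ ≡ 31 (mod 41), so λ ≡ 9·31 ≡ 33.
  x = λ² - 38 - 38 = 1089 - 76 ≡ 29; y = λ·(38 - 29) - 2 ≡ 8. → (29, 8)
double: tangent at (29, 8): λ = (3·29² + 23)/(2·8) ≡ 4/16. 16⁻¹ ≡ 18 (mod 41) since 16·18 = 288 ≡ 1, so λ ≡ 4·18 ≡ 31.
  x = λ² - 29 - 29 = 961 - 58 ≡ 1; y = λ·(29 - 1) - 8 ≡ 40. → (1, 40)
double: tangent at (1, 40): λ = (3·1² + 23)/(2·40) ≡ 26/39. 39⁻¹ ≡ 20 (mod 41), so λ ≡ 26·20 ≡ 28.
  x = λ² - 1 - 1 = 784 - 2 ≡ 3; y = λ·(1 - 3) - 40 ≡ 27. → (3, 27)
add Q: (3, 27) + (38, 2). λ = (2 - 27)/(38 - 3) ≡ 16/35 mod 41. 35⁻¹ ≡ 34 (mod 41), so λ ≡ 11.
  x = λ² - 3 - 38 = 121 - 41 ≡ 39; y = λ·(3 - 39) - 27 ≡ 28. → (39, 28)

(39, 28)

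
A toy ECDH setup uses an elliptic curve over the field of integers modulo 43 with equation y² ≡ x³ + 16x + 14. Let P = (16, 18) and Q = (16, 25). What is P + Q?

The two points share x = 16 and their y-coordinates satisfy 18 + 25 ≡ 0 (mod 43), so they are inverses. Their sum is 𝒪.

O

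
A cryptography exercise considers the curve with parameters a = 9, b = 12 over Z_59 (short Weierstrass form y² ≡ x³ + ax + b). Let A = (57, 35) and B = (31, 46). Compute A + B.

(17, 57)

(57, 35) + (31, 46). λ = (46 - 35)/(31 - 57) ≡ 11/33 mod 59. 33⁻¹ ≡ 34 (mod 59), so λ ≡ 20.
  x = λ² - 57 - 31 = 400 - 88 ≡ 17; y = λ·(57 - 17) - 35 ≡ 57. → (17, 57)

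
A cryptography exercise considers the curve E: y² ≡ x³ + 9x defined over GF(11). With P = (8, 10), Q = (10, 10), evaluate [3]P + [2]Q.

(10, 1)

First 3P:
Repeated addition: build up to 3P.
2P: tangent at (8, 10): λ = (3·8² + 9)/(2·10) ≡ 3/9. 9⁻¹ ≡ 5 (mod 11), so λ ≡ 3·5 ≡ 4.
  x = λ² - 8 - 8 = 16 - 16 ≡ 0; y = λ·(8 - 0) - 10 ≡ 0. → (0, 0)
3P: (0, 0) + (8, 10). λ = (10 - 0)/(8 - 0) ≡ 10/8 mod 11. 8⁻¹ ≡ 7 (mod 11) since 8·7 = 56 ≡ 1, so λ ≡ 4.
  x = λ² - 0 - 8 = 16 - 8 ≡ 8; y = λ·(0 - 8) - 0 ≡ 1. → (8, 1)
3P = (8, 1).
Next 2Q:
Repeated addition: build up to 2Q.
2Q: tangent at (10, 10): λ = (3·10² + 9)/(2·10) ≡ 1/9. 9⁻¹ ≡ 5 (mod 11), so λ ≡ 1·5 ≡ 5.
  x = λ² - 10 - 10 = 25 - 20 ≡ 5; y = λ·(10 - 5) - 10 ≡ 4. → (5, 4)
2Q = (5, 4).
Finally 3P + 2Q:
(8, 1) + (5, 4). λ = (4 - 1)/(5 - 8) ≡ 3/8 mod 11. 8⁻¹ ≡ 7 (mod 11), so λ ≡ 10.
  x = λ² - 8 - 5 = 100 - 13 ≡ 10; y = λ·(8 - 10) - 1 ≡ 1. → (10, 1)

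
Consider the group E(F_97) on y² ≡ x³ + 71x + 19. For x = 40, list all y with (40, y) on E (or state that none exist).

none

x³ + 71x + 19 = 66859 ≡ 26 (mod 97).
26 is a non-residue mod 97; no y exists.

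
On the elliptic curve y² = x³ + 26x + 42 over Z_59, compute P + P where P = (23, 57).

(38, 18)

tangent at (23, 57): λ = (3·23² + 26)/(2·57) ≡ 20/55. 55⁻¹ ≡ 44 (mod 59) since 55·44 = 2420 ≡ 1, so λ ≡ 20·44 ≡ 54.
  x = λ² - 23 - 23 = 2916 - 46 ≡ 38; y = λ·(23 - 38) - 57 ≡ 18. → (38, 18)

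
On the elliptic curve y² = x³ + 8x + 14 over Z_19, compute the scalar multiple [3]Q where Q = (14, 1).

(16, 18)

Repeated addition: build up to 3Q.
2Q: tangent at (14, 1): λ = (3·14² + 8)/(2·1) ≡ 7/2. 2⁻¹ ≡ 10 (mod 19), so λ ≡ 7·10 ≡ 13.
  x = λ² - 14 - 14 = 169 - 28 ≡ 8; y = λ·(14 - 8) - 1 ≡ 1. → (8, 1)
3Q: (8, 1) + (14, 1). λ = (1 - 1)/(14 - 8) ≡ 0/6 mod 19. 6⁻¹ ≡ 16 (mod 19), so λ ≡ 0.
  x = λ² - 8 - 14 = 0 - 22 ≡ 16; y = λ·(8 - 16) - 1 ≡ 18. → (16, 18)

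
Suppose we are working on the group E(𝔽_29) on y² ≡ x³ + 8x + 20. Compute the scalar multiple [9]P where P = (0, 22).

Double-and-add on 9 = (1001)₂. Start with P = (0, 22) for the leading 1-bit.
double: tangent at (0, 22): λ = (3·0² + 8)/(2·22) ≡ 8/15. 15⁻¹ ≡ 2 (mod 29), so λ ≡ 8·2 ≡ 16.
  x = λ² - 0 - 0 = 256 - 0 ≡ 24; y = λ·(0 - 24) - 22 ≡ 0. → (24, 0)
double: (24, 0) + (24, 0): same x and y₁ ≡ -y₂, so the sum is O.
double: O + O = O (identity).
add P: O + (0, 22) = (0, 22) (identity).

(0, 22)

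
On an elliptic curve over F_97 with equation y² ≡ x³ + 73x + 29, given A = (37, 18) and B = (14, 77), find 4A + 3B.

(91, 32)

First 4A:
Double-and-add on 4 = (100)₂. Start with A = (37, 18) for the leading 1-bit.
double: tangent at (37, 18): λ = (3·37² + 73)/(2·18) ≡ 9/36. 36⁻¹ ≡ 62 (mod 97), so λ ≡ 9·62 ≡ 73.
  x = λ² - 37 - 37 = 5329 - 74 ≡ 17; y = λ·(37 - 17) - 18 ≡ 84. → (17, 84)
double: tangent at (17, 84): λ = (3·17² + 73)/(2·84) ≡ 67/71. 71⁻¹ ≡ 41 (mod 97) since 71·41 = 2911 ≡ 1, so λ ≡ 67·41 ≡ 31.
  x = λ² - 17 - 17 = 961 - 34 ≡ 54; y = λ·(17 - 54) - 84 ≡ 30. → (54, 30)
4A = (54, 30).
Next 3B:
Repeated addition: build up to 3B.
2B: tangent at (14, 77): λ = (3·14² + 73)/(2·77) ≡ 79/57. 57⁻¹ ≡ 80 (mod 97), so λ ≡ 79·80 ≡ 15.
  x = λ² - 14 - 14 = 225 - 28 ≡ 3; y = λ·(14 - 3) - 77 ≡ 88. → (3, 88)
3B: (3, 88) + (14, 77). λ = (77 - 88)/(14 - 3) ≡ 86/11 mod 97. 11⁻¹ ≡ 53 (mod 97), so λ ≡ 96.
  x = λ² - 3 - 14 = 9216 - 17 ≡ 81; y = λ·(3 - 81) - 88 ≡ 87. → (81, 87)
3B = (81, 87).
Finally 4A + 3B:
(54, 30) + (81, 87). λ = (87 - 30)/(81 - 54) ≡ 57/27 mod 97. 27⁻¹ ≡ 18 (mod 97), so λ ≡ 56.
  x = λ² - 54 - 81 = 3136 - 135 ≡ 91; y = λ·(54 - 91) - 30 ≡ 32. → (91, 32)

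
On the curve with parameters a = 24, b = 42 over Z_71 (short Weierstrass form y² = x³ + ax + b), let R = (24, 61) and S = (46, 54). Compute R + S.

(30, 70)

(24, 61) + (46, 54). λ = (54 - 61)/(46 - 24) ≡ 64/22 mod 71. 22⁻¹ ≡ 42 (mod 71) since 22·42 = 924 ≡ 1, so λ ≡ 61.
  x = λ² - 24 - 46 = 3721 - 70 ≡ 30; y = λ·(24 - 30) - 61 ≡ 70. → (30, 70)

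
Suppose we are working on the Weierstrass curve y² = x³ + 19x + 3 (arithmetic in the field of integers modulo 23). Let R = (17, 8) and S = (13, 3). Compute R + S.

(19, 1)

(17, 8) + (13, 3). λ = (3 - 8)/(13 - 17) ≡ 18/19 mod 23. 19⁻¹ ≡ 17 (mod 23) since 19·17 = 323 ≡ 1, so λ ≡ 7.
  x = λ² - 17 - 13 = 49 - 30 ≡ 19; y = λ·(17 - 19) - 8 ≡ 1. → (19, 1)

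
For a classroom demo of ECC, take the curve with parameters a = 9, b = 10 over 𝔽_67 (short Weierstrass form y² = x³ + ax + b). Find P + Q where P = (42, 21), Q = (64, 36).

(43, 24)

(42, 21) + (64, 36). λ = (36 - 21)/(64 - 42) ≡ 15/22 mod 67. 22⁻¹ ≡ 64 (mod 67), so λ ≡ 22.
  x = λ² - 42 - 64 = 484 - 106 ≡ 43; y = λ·(42 - 43) - 21 ≡ 24. → (43, 24)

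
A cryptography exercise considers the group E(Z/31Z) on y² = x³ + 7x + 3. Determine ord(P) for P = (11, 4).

3

2P: tangent at (11, 4): λ = (3·11² + 7)/(2·4) ≡ 29/8. 8⁻¹ ≡ 4 (mod 31), so λ ≡ 29·4 ≡ 23.
  x = λ² - 11 - 11 = 529 - 22 ≡ 11; y = λ·(11 - 11) - 4 ≡ 27. → (11, 27)
3P: (11, 27) + (11, 4): same x and y₁ ≡ -y₂, so the sum is ∞.
3P = ∞, so the order is 3.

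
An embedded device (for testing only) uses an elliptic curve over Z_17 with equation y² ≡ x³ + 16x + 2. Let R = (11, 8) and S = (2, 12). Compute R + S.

(0, 6)

(11, 8) + (2, 12). λ = (12 - 8)/(2 - 11) ≡ 4/8 mod 17. 8⁻¹ ≡ 15 (mod 17) since 8·15 = 120 ≡ 1, so λ ≡ 9.
  x = λ² - 11 - 2 = 81 - 13 ≡ 0; y = λ·(11 - 0) - 8 ≡ 6. → (0, 6)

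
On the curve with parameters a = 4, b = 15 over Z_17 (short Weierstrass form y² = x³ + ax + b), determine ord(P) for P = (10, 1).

7

2P: tangent at (10, 1): λ = (3·10² + 4)/(2·1) ≡ 15/2. 2⁻¹ ≡ 9 (mod 17), so λ ≡ 15·9 ≡ 16.
  x = λ² - 10 - 10 = 256 - 20 ≡ 15; y = λ·(10 - 15) - 1 ≡ 4. → (15, 4)
3P: (15, 4) + (10, 1). λ = (1 - 4)/(10 - 15) ≡ 14/12 mod 17. 12⁻¹ ≡ 10 (mod 17) since 12·10 = 120 ≡ 1, so λ ≡ 4.
  x = λ² - 15 - 10 = 16 - 25 ≡ 8; y = λ·(15 - 8) - 4 ≡ 7. → (8, 7)
4P: (8, 7) + (10, 1). λ = (1 - 7)/(10 - 8) ≡ 11/2 mod 17. 2⁻¹ ≡ 9 (mod 17), so λ ≡ 14.
  x = λ² - 8 - 10 = 196 - 18 ≡ 8; y = λ·(8 - 8) - 7 ≡ 10. → (8, 10)
5P: (8, 10) + (10, 1). λ = (1 - 10)/(10 - 8) ≡ 8/2 mod 17. 2⁻¹ ≡ 9 (mod 17), so λ ≡ 4.
  x = λ² - 8 - 10 = 16 - 18 ≡ 15; y = λ·(8 - 15) - 10 ≡ 13. → (15, 13)
6P: (15, 13) + (10, 1). λ = (1 - 13)/(10 - 15) ≡ 5/12 mod 17. 12⁻¹ ≡ 10 (mod 17) since 12·10 = 120 ≡ 1, so λ ≡ 16.
  x = λ² - 15 - 10 = 256 - 25 ≡ 10; y = λ·(15 - 10) - 13 ≡ 16. → (10, 16)
7P: (10, 16) + (10, 1): same x and y₁ ≡ -y₂, so the sum is the point at infinity.
7P = the point at infinity, so the order is 7.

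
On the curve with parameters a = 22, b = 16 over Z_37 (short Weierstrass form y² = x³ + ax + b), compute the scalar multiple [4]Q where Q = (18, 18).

Double-and-add on 4 = (100)₂. Start with Q = (18, 18) for the leading 1-bit.
double: tangent at (18, 18): λ = (3·18² + 22)/(2·18) ≡ 32/36. 36⁻¹ ≡ 36 (mod 37) since 36·36 = 1296 ≡ 1, so λ ≡ 32·36 ≡ 5.
  x = λ² - 18 - 18 = 25 - 36 ≡ 26; y = λ·(18 - 26) - 18 ≡ 16. → (26, 16)
double: tangent at (26, 16): λ = (3·26² + 22)/(2·16) ≡ 15/32. 32⁻¹ ≡ 22 (mod 37) since 32·22 = 704 ≡ 1, so λ ≡ 15·22 ≡ 34.
  x = λ² - 26 - 26 = 1156 - 52 ≡ 31; y = λ·(26 - 31) - 16 ≡ 36. → (31, 36)

(31, 36)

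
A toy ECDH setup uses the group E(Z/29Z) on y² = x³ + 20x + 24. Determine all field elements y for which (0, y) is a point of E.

13, 16

x³ + 20x + 24 = 24 ≡ 24 (mod 29).
Square roots of 24 mod 29: 13 and 16 (since 13² = 169 ≡ 24).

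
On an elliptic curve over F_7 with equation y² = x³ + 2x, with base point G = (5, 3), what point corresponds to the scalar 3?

Repeated addition: build up to 3G.
2G: tangent at (5, 3): λ = (3·5² + 2)/(2·3) ≡ 0/6. 6⁻¹ ≡ 6 (mod 7), so λ ≡ 0·6 ≡ 0.
  x = λ² - 5 - 5 = 0 - 10 ≡ 4; y = λ·(5 - 4) - 3 ≡ 4. → (4, 4)
3G: (4, 4) + (5, 3). λ = (3 - 4)/(5 - 4) ≡ 6/1 mod 7. 1⁻¹ ≡ 1 (mod 7), so λ ≡ 6.
  x = λ² - 4 - 5 = 36 - 9 ≡ 6; y = λ·(4 - 6) - 4 ≡ 5. → (6, 5)

(6, 5)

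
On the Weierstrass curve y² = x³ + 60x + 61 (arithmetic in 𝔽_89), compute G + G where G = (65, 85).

(49, 77)

tangent at (65, 85): λ = (3·65² + 60)/(2·85) ≡ 8/81. 81⁻¹ ≡ 11 (mod 89), so λ ≡ 8·11 ≡ 88.
  x = λ² - 65 - 65 = 7744 - 130 ≡ 49; y = λ·(65 - 49) - 85 ≡ 77. → (49, 77)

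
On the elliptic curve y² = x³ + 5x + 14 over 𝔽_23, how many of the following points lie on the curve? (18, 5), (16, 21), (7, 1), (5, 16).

4

(18, 5): 5² ≡ 2, rhs ≡ 2 → on.
(16, 21): 21² ≡ 4, rhs ≡ 4 → on.
(7, 1): 1² ≡ 1, rhs ≡ 1 → on.
(5, 16): 16² ≡ 3, rhs ≡ 3 → on.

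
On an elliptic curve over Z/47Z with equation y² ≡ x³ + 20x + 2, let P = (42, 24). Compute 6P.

(16, 0)

Repeated addition: build up to 6P.
2P: tangent at (42, 24): λ = (3·42² + 20)/(2·24) ≡ 1/1. 1⁻¹ ≡ 1 (mod 47) since 1·1 = 1 ≡ 1, so λ ≡ 1·1 ≡ 1.
  x = λ² - 42 - 42 = 1 - 84 ≡ 11; y = λ·(42 - 11) - 24 ≡ 7. → (11, 7)
3P: (11, 7) + (42, 24). λ = (24 - 7)/(42 - 11) ≡ 17/31 mod 47. 31⁻¹ ≡ 44 (mod 47) since 31·44 = 1364 ≡ 1, so λ ≡ 43.
  x = λ² - 11 - 42 = 1849 - 53 ≡ 10; y = λ·(11 - 10) - 7 ≡ 36. → (10, 36)
4P: (10, 36) + (42, 24). λ = (24 - 36)/(42 - 10) ≡ 35/32 mod 47. 32⁻¹ ≡ 25 (mod 47), so λ ≡ 29.
  x = λ² - 10 - 42 = 841 - 52 ≡ 37; y = λ·(10 - 37) - 36 ≡ 27. → (37, 27)
5P: (37, 27) + (42, 24). λ = (24 - 27)/(42 - 37) ≡ 44/5 mod 47. 5⁻¹ ≡ 19 (mod 47) since 5·19 = 95 ≡ 1, so λ ≡ 37.
  x = λ² - 37 - 42 = 1369 - 79 ≡ 21; y = λ·(37 - 21) - 27 ≡ 1. → (21, 1)
6P: (21, 1) + (42, 24). λ = (24 - 1)/(42 - 21) ≡ 23/21 mod 47. 21⁻¹ ≡ 9 (mod 47), so λ ≡ 19.
  x = λ² - 21 - 42 = 361 - 63 ≡ 16; y = λ·(21 - 16) - 1 ≡ 0. → (16, 0)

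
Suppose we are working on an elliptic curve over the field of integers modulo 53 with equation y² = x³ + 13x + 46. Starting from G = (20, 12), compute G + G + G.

Repeated addition: build up to 3G.
2G: tangent at (20, 12): λ = (3·20² + 13)/(2·12) ≡ 47/24. 24⁻¹ ≡ 42 (mod 53), so λ ≡ 47·42 ≡ 13.
  x = λ² - 20 - 20 = 169 - 40 ≡ 23; y = λ·(20 - 23) - 12 ≡ 2. → (23, 2)
3G: (23, 2) + (20, 12). λ = (12 - 2)/(20 - 23) ≡ 10/50 mod 53. 50⁻¹ ≡ 35 (mod 53) since 50·35 = 1750 ≡ 1, so λ ≡ 32.
  x = λ² - 23 - 20 = 1024 - 43 ≡ 27; y = λ·(23 - 27) - 2 ≡ 29. → (27, 29)

(27, 29)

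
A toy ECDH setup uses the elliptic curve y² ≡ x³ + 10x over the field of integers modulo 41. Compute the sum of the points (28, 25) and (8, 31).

(28, 25) + (8, 31). λ = (31 - 25)/(8 - 28) ≡ 6/21 mod 41. 21⁻¹ ≡ 2 (mod 41) since 21·2 = 42 ≡ 1, so λ ≡ 12.
  x = λ² - 28 - 8 = 144 - 36 ≡ 26; y = λ·(28 - 26) - 25 ≡ 40. → (26, 40)

(26, 40)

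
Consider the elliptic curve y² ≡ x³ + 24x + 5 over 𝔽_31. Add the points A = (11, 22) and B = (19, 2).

(11, 22) + (19, 2). λ = (2 - 22)/(19 - 11) ≡ 11/8 mod 31. 8⁻¹ ≡ 4 (mod 31), so λ ≡ 13.
  x = λ² - 11 - 19 = 169 - 30 ≡ 15; y = λ·(11 - 15) - 22 ≡ 19. → (15, 19)

(15, 19)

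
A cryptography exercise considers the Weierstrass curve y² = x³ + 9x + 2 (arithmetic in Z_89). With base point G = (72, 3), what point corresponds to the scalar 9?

(0, 25)

Double-and-add on 9 = (1001)₂. Start with G = (72, 3) for the leading 1-bit.
double: tangent at (72, 3): λ = (3·72² + 9)/(2·3) ≡ 75/6. 6⁻¹ ≡ 15 (mod 89), so λ ≡ 75·15 ≡ 57.
  x = λ² - 72 - 72 = 3249 - 144 ≡ 79; y = λ·(72 - 79) - 3 ≡ 43. → (79, 43)
double: tangent at (79, 43): λ = (3·79² + 9)/(2·43) ≡ 42/86. 86⁻¹ ≡ 59 (mod 89), so λ ≡ 42·59 ≡ 75.
  x = λ² - 79 - 79 = 5625 - 158 ≡ 38; y = λ·(79 - 38) - 43 ≡ 6. → (38, 6)
double: tangent at (38, 6): λ = (3·38² + 9)/(2·6) ≡ 69/12. 12⁻¹ ≡ 52 (mod 89), so λ ≡ 69·52 ≡ 28.
  x = λ² - 38 - 38 = 784 - 76 ≡ 85; y = λ·(38 - 85) - 6 ≡ 13. → (85, 13)
add G: (85, 13) + (72, 3). λ = (3 - 13)/(72 - 85) ≡ 79/76 mod 89. 76⁻¹ ≡ 41 (mod 89), so λ ≡ 35.
  x = λ² - 85 - 72 = 1225 - 157 ≡ 0; y = λ·(85 - 0) - 13 ≡ 25. → (0, 25)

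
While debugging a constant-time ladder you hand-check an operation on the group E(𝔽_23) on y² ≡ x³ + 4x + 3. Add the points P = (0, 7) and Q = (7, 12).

(9, 3)

(0, 7) + (7, 12). λ = (12 - 7)/(7 - 0) ≡ 5/7 mod 23. 7⁻¹ ≡ 10 (mod 23), so λ ≡ 4.
  x = λ² - 0 - 7 = 16 - 7 ≡ 9; y = λ·(0 - 9) - 7 ≡ 3. → (9, 3)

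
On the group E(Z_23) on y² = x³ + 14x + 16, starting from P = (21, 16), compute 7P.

(12, 16)

Double-and-add on 7 = (111)₂. Start with P = (21, 16) for the leading 1-bit.
double: tangent at (21, 16): λ = (3·21² + 14)/(2·16) ≡ 3/9. 9⁻¹ ≡ 18 (mod 23), so λ ≡ 3·18 ≡ 8.
  x = λ² - 21 - 21 = 64 - 42 ≡ 22; y = λ·(21 - 22) - 16 ≡ 22. → (22, 22)
add P: (22, 22) + (21, 16). λ = (16 - 22)/(21 - 22) ≡ 17/22 mod 23. 22⁻¹ ≡ 22 (mod 23) since 22·22 = 484 ≡ 1, so λ ≡ 6.
  x = λ² - 22 - 21 = 36 - 43 ≡ 16; y = λ·(22 - 16) - 22 ≡ 14. → (16, 14)
double: tangent at (16, 14): λ = (3·16² + 14)/(2·14) ≡ 0/5. 5⁻¹ ≡ 14 (mod 23), so λ ≡ 0·14 ≡ 0.
  x = λ² - 16 - 16 = 0 - 32 ≡ 14; y = λ·(16 - 14) - 14 ≡ 9. → (14, 9)
add P: (14, 9) + (21, 16). λ = (16 - 9)/(21 - 14) ≡ 7/7 mod 23. 7⁻¹ ≡ 10 (mod 23), so λ ≡ 1.
  x = λ² - 14 - 21 = 1 - 35 ≡ 12; y = λ·(14 - 12) - 9 ≡ 16. → (12, 16)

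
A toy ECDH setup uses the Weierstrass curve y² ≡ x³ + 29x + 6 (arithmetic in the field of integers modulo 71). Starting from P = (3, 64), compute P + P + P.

(23, 29)

Repeated addition: build up to 3P.
2P: tangent at (3, 64): λ = (3·3² + 29)/(2·64) ≡ 56/57. 57⁻¹ ≡ 5 (mod 71), so λ ≡ 56·5 ≡ 67.
  x = λ² - 3 - 3 = 4489 - 6 ≡ 10; y = λ·(3 - 10) - 64 ≡ 35. → (10, 35)
3P: (10, 35) + (3, 64). λ = (64 - 35)/(3 - 10) ≡ 29/64 mod 71. 64⁻¹ ≡ 10 (mod 71), so λ ≡ 6.
  x = λ² - 10 - 3 = 36 - 13 ≡ 23; y = λ·(10 - 23) - 35 ≡ 29. → (23, 29)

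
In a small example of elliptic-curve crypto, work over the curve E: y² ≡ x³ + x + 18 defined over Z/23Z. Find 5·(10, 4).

Write G = (10, 4).
Repeated addition: build up to 5G.
2G: tangent at (10, 4): λ = (3·10² + 1)/(2·4) ≡ 2/8. 8⁻¹ ≡ 3 (mod 23) since 8·3 = 24 ≡ 1, so λ ≡ 2·3 ≡ 6.
  x = λ² - 10 - 10 = 36 - 20 ≡ 16; y = λ·(10 - 16) - 4 ≡ 6. → (16, 6)
3G: (16, 6) + (10, 4). λ = (4 - 6)/(10 - 16) ≡ 21/17 mod 23. 17⁻¹ ≡ 19 (mod 23) since 17·19 = 323 ≡ 1, so λ ≡ 8.
  x = λ² - 16 - 10 = 64 - 26 ≡ 15; y = λ·(16 - 15) - 6 ≡ 2. → (15, 2)
4G: (15, 2) + (10, 4). λ = (4 - 2)/(10 - 15) ≡ 2/18 mod 23. 18⁻¹ ≡ 9 (mod 23) since 18·9 = 162 ≡ 1, so λ ≡ 18.
  x = λ² - 15 - 10 = 324 - 25 ≡ 0; y = λ·(15 - 0) - 2 ≡ 15. → (0, 15)
5G: (0, 15) + (10, 4). λ = (4 - 15)/(10 - 0) ≡ 12/10 mod 23. 10⁻¹ ≡ 7 (mod 23), so λ ≡ 15.
  x = λ² - 0 - 10 = 225 - 10 ≡ 8; y = λ·(0 - 8) - 15 ≡ 3. → (8, 3)

(8, 3)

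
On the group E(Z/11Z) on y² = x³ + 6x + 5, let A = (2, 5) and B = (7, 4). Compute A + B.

(2, 5) + (7, 4). λ = (4 - 5)/(7 - 2) ≡ 10/5 mod 11. 5⁻¹ ≡ 9 (mod 11) since 5·9 = 45 ≡ 1, so λ ≡ 2.
  x = λ² - 2 - 7 = 4 - 9 ≡ 6; y = λ·(2 - 6) - 5 ≡ 9. → (6, 9)

(6, 9)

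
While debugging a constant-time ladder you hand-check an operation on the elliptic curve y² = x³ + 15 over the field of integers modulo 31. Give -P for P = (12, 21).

-(12, 21) = (12, -21 mod 31) = (12, 10).

(12, 10)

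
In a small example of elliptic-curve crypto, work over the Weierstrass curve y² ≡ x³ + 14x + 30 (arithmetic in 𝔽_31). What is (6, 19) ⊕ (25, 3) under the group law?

(6, 19) + (25, 3). λ = (3 - 19)/(25 - 6) ≡ 15/19 mod 31. 19⁻¹ ≡ 18 (mod 31), so λ ≡ 22.
  x = λ² - 6 - 25 = 484 - 31 ≡ 19; y = λ·(6 - 19) - 19 ≡ 5. → (19, 5)

(19, 5)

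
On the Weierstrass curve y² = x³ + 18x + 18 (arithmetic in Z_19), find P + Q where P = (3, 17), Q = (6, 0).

(3, 17) + (6, 0). λ = (0 - 17)/(6 - 3) ≡ 2/3 mod 19. 3⁻¹ ≡ 13 (mod 19), so λ ≡ 7.
  x = λ² - 3 - 6 = 49 - 9 ≡ 2; y = λ·(3 - 2) - 17 ≡ 9. → (2, 9)

(2, 9)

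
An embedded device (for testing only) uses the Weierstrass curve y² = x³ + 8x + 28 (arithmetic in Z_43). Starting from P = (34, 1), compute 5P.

Repeated addition: build up to 5P.
2P: tangent at (34, 1): λ = (3·34² + 8)/(2·1) ≡ 36/2. 2⁻¹ ≡ 22 (mod 43) since 2·22 = 44 ≡ 1, so λ ≡ 36·22 ≡ 18.
  x = λ² - 34 - 34 = 324 - 68 ≡ 41; y = λ·(34 - 41) - 1 ≡ 2. → (41, 2)
3P: (41, 2) + (34, 1). λ = (1 - 2)/(34 - 41) ≡ 42/36 mod 43. 36⁻¹ ≡ 6 (mod 43), so λ ≡ 37.
  x = λ² - 41 - 34 = 1369 - 75 ≡ 4; y = λ·(41 - 4) - 2 ≡ 34. → (4, 34)
4P: (4, 34) + (34, 1). λ = (1 - 34)/(34 - 4) ≡ 10/30 mod 43. 30⁻¹ ≡ 33 (mod 43), so λ ≡ 29.
  x = λ² - 4 - 34 = 841 - 38 ≡ 29; y = λ·(4 - 29) - 34 ≡ 15. → (29, 15)
5P: (29, 15) + (34, 1). λ = (1 - 15)/(34 - 29) ≡ 29/5 mod 43. 5⁻¹ ≡ 26 (mod 43) since 5·26 = 130 ≡ 1, so λ ≡ 23.
  x = λ² - 29 - 34 = 529 - 63 ≡ 36; y = λ·(29 - 36) - 15 ≡ 39. → (36, 39)

(36, 39)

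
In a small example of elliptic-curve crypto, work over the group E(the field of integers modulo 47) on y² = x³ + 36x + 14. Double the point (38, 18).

(34, 13)

tangent at (38, 18): λ = (3·38² + 36)/(2·18) ≡ 44/36. 36⁻¹ ≡ 17 (mod 47), so λ ≡ 44·17 ≡ 43.
  x = λ² - 38 - 38 = 1849 - 76 ≡ 34; y = λ·(38 - 34) - 18 ≡ 13. → (34, 13)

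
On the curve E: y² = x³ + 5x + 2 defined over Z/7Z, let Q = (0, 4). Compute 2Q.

(4, 4)

tangent at (0, 4): λ = (3·0² + 5)/(2·4) ≡ 5/1. 1⁻¹ ≡ 1 (mod 7), so λ ≡ 5·1 ≡ 5.
  x = λ² - 0 - 0 = 25 - 0 ≡ 4; y = λ·(0 - 4) - 4 ≡ 4. → (4, 4)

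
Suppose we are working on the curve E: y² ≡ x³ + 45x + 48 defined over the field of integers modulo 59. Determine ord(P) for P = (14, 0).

2

2P: (14, 0) + (14, 0): same x and y₁ ≡ -y₂, so the sum is 𝒪.
2P = 𝒪, so the order is 2.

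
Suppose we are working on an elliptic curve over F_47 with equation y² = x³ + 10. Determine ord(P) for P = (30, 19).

2P: tangent at (30, 19): λ = (3·30² + 0)/(2·19) ≡ 21/38. 38⁻¹ ≡ 26 (mod 47) since 38·26 = 988 ≡ 1, so λ ≡ 21·26 ≡ 29.
  x = λ² - 30 - 30 = 841 - 60 ≡ 29; y = λ·(30 - 29) - 19 ≡ 10. → (29, 10)
3P: (29, 10) + (30, 19). λ = (19 - 10)/(30 - 29) ≡ 9/1 mod 47. 1⁻¹ ≡ 1 (mod 47), so λ ≡ 9.
  x = λ² - 29 - 30 = 81 - 59 ≡ 22; y = λ·(29 - 22) - 10 ≡ 6. → (22, 6)
4P: (22, 6) + (30, 19). λ = (19 - 6)/(30 - 22) ≡ 13/8 mod 47. 8⁻¹ ≡ 6 (mod 47), so λ ≡ 31.
  x = λ² - 22 - 30 = 961 - 52 ≡ 16; y = λ·(22 - 16) - 6 ≡ 39. → (16, 39)
5P: (16, 39) + (30, 19). λ = (19 - 39)/(30 - 16) ≡ 27/14 mod 47. 14⁻¹ ≡ 37 (mod 47), so λ ≡ 12.
  x = λ² - 16 - 30 = 144 - 46 ≡ 4; y = λ·(16 - 4) - 39 ≡ 11. → (4, 11)
6P: (4, 11) + (30, 19). λ = (19 - 11)/(30 - 4) ≡ 8/26 mod 47. 26⁻¹ ≡ 38 (mod 47), so λ ≡ 22.
  x = λ² - 4 - 30 = 484 - 34 ≡ 27; y = λ·(4 - 27) - 11 ≡ 0. → (27, 0)
7P: (27, 0) + (30, 19). λ = (19 - 0)/(30 - 27) ≡ 19/3 mod 47. 3⁻¹ ≡ 16 (mod 47) since 3·16 = 48 ≡ 1, so λ ≡ 22.
  x = λ² - 27 - 30 = 484 - 57 ≡ 4; y = λ·(27 - 4) - 0 ≡ 36. → (4, 36)
8P: (4, 36) + (30, 19). λ = (19 - 36)/(30 - 4) ≡ 30/26 mod 47. 26⁻¹ ≡ 38 (mod 47), so λ ≡ 12.
  x = λ² - 4 - 30 = 144 - 34 ≡ 16; y = λ·(4 - 16) - 36 ≡ 8. → (16, 8)
9P: (16, 8) + (30, 19). λ = (19 - 8)/(30 - 16) ≡ 11/14 mod 47. 14⁻¹ ≡ 37 (mod 47), so λ ≡ 31.
  x = λ² - 16 - 30 = 961 - 46 ≡ 22; y = λ·(16 - 22) - 8 ≡ 41. → (22, 41)
10P: (22, 41) + (30, 19). λ = (19 - 41)/(30 - 22) ≡ 25/8 mod 47. 8⁻¹ ≡ 6 (mod 47), so λ ≡ 9.
  x = λ² - 22 - 30 = 81 - 52 ≡ 29; y = λ·(22 - 29) - 41 ≡ 37. → (29, 37)
11P: (29, 37) + (30, 19). λ = (19 - 37)/(30 - 29) ≡ 29/1 mod 47. 1⁻¹ ≡ 1 (mod 47) since 1·1 = 1 ≡ 1, so λ ≡ 29.
  x = λ² - 29 - 30 = 841 - 59 ≡ 30; y = λ·(29 - 30) - 37 ≡ 28. → (30, 28)
12P: (30, 28) + (30, 19): same x and y₁ ≡ -y₂, so the sum is 𝒪.
12P = 𝒪, so the order is 12.

12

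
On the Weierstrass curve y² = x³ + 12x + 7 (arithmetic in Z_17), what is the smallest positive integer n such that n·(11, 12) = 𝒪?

2P: tangent at (11, 12): λ = (3·11² + 12)/(2·12) ≡ 1/7. 7⁻¹ ≡ 5 (mod 17) since 7·5 = 35 ≡ 1, so λ ≡ 1·5 ≡ 5.
  x = λ² - 11 - 11 = 25 - 22 ≡ 3; y = λ·(11 - 3) - 12 ≡ 11. → (3, 11)
3P: (3, 11) + (11, 12). λ = (12 - 11)/(11 - 3) ≡ 1/8 mod 17. 8⁻¹ ≡ 15 (mod 17) since 8·15 = 120 ≡ 1, so λ ≡ 15.
  x = λ² - 3 - 11 = 225 - 14 ≡ 7; y = λ·(3 - 7) - 11 ≡ 14. → (7, 14)
4P: (7, 14) + (11, 12). λ = (12 - 14)/(11 - 7) ≡ 15/4 mod 17. 4⁻¹ ≡ 13 (mod 17), so λ ≡ 8.
  x = λ² - 7 - 11 = 64 - 18 ≡ 12; y = λ·(7 - 12) - 14 ≡ 14. → (12, 14)
5P: (12, 14) + (11, 12). λ = (12 - 14)/(11 - 12) ≡ 15/16 mod 17. 16⁻¹ ≡ 16 (mod 17), so λ ≡ 2.
  x = λ² - 12 - 11 = 4 - 23 ≡ 15; y = λ·(12 - 15) - 14 ≡ 14. → (15, 14)
6P: (15, 14) + (11, 12). λ = (12 - 14)/(11 - 15) ≡ 15/13 mod 17. 13⁻¹ ≡ 4 (mod 17), so λ ≡ 9.
  x = λ² - 15 - 11 = 81 - 26 ≡ 4; y = λ·(15 - 4) - 14 ≡ 0. → (4, 0)
7P: (4, 0) + (11, 12). λ = (12 - 0)/(11 - 4) ≡ 12/7 mod 17. 7⁻¹ ≡ 5 (mod 17) since 7·5 = 35 ≡ 1, so λ ≡ 9.
  x = λ² - 4 - 11 = 81 - 15 ≡ 15; y = λ·(4 - 15) - 0 ≡ 3. → (15, 3)
8P: (15, 3) + (11, 12). λ = (12 - 3)/(11 - 15) ≡ 9/13 mod 17. 13⁻¹ ≡ 4 (mod 17), so λ ≡ 2.
  x = λ² - 15 - 11 = 4 - 26 ≡ 12; y = λ·(15 - 12) - 3 ≡ 3. → (12, 3)
9P: (12, 3) + (11, 12). λ = (12 - 3)/(11 - 12) ≡ 9/16 mod 17. 16⁻¹ ≡ 16 (mod 17), so λ ≡ 8.
  x = λ² - 12 - 11 = 64 - 23 ≡ 7; y = λ·(12 - 7) - 3 ≡ 3. → (7, 3)
10P: (7, 3) + (11, 12). λ = (12 - 3)/(11 - 7) ≡ 9/4 mod 17. 4⁻¹ ≡ 13 (mod 17), so λ ≡ 15.
  x = λ² - 7 - 11 = 225 - 18 ≡ 3; y = λ·(7 - 3) - 3 ≡ 6. → (3, 6)
11P: (3, 6) + (11, 12). λ = (12 - 6)/(11 - 3) ≡ 6/8 mod 17. 8⁻¹ ≡ 15 (mod 17), so λ ≡ 5.
  x = λ² - 3 - 11 = 25 - 14 ≡ 11; y = λ·(3 - 11) - 6 ≡ 5. → (11, 5)
12P: (11, 5) + (11, 12): same x and y₁ ≡ -y₂, so the sum is 𝒪.
12P = 𝒪, so the order is 12.

12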